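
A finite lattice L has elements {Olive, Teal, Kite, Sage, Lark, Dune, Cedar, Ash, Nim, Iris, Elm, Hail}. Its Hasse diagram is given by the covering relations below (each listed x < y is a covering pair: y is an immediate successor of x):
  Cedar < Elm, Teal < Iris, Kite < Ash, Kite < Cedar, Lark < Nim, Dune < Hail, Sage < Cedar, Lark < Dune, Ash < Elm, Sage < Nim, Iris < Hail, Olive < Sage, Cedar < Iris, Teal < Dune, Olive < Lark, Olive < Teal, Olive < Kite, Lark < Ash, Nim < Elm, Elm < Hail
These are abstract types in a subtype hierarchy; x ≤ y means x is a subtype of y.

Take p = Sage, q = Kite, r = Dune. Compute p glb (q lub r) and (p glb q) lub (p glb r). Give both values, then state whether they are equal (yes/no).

q lub r = Hail, so p glb (q lub r) = Sage glb Hail = Sage.
p glb q = Olive and p glb r = Olive, so (p glb q) lub (p glb r) = Olive lub Olive = Olive.
Equal: no.

Sage; Olive; no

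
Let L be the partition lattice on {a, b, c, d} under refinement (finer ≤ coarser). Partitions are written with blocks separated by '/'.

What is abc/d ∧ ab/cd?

Common lower bounds of {abc/d, ab/cd}: a/b/c/d, ab/c/d.
The greatest among these is ab/c/d.

ab/c/d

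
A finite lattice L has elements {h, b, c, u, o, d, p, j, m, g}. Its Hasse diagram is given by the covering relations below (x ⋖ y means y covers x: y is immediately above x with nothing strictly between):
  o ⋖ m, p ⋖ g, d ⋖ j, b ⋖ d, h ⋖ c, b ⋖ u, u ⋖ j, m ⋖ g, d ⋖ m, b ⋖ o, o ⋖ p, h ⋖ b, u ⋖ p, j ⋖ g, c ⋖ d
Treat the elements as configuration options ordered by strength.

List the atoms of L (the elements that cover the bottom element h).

The atoms are exactly the elements that cover h: b, c.

b, c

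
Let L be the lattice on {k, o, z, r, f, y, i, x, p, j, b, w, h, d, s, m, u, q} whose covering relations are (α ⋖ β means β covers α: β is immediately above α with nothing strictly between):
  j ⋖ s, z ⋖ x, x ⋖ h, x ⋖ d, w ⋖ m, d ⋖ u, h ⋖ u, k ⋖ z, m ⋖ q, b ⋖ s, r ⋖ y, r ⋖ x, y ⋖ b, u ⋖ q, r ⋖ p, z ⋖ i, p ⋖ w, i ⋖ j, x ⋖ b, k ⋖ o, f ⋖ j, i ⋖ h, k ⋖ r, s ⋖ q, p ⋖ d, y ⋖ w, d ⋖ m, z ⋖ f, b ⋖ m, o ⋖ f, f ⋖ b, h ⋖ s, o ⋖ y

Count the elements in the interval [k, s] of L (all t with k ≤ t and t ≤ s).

The interval [k, s] = {b, f, h, i, j, k, o, r, s, x, y, z}, which has 12 elements.

12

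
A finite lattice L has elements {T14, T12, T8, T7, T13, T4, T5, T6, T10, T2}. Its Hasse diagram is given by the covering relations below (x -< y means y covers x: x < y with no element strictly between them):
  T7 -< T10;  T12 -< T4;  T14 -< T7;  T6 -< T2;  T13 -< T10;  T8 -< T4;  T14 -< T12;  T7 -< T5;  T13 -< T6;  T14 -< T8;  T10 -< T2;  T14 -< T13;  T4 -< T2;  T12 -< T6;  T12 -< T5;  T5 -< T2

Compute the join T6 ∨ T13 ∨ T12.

Common upper bounds of {T6, T13, T12}: T2, T6.
The least among these is T6.

T6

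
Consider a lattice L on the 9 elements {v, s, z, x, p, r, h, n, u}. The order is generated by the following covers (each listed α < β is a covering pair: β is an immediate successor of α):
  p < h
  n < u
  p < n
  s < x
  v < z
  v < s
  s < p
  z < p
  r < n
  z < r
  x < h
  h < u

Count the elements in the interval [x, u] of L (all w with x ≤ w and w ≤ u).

3

The interval [x, u] = {h, u, x}, which has 3 elements.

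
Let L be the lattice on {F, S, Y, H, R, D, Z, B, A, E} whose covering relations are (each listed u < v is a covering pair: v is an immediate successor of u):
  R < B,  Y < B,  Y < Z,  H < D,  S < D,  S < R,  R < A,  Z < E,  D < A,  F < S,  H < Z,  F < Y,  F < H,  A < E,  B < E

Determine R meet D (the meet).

Common lower bounds of {R, D}: F, S.
The greatest among these is S.

S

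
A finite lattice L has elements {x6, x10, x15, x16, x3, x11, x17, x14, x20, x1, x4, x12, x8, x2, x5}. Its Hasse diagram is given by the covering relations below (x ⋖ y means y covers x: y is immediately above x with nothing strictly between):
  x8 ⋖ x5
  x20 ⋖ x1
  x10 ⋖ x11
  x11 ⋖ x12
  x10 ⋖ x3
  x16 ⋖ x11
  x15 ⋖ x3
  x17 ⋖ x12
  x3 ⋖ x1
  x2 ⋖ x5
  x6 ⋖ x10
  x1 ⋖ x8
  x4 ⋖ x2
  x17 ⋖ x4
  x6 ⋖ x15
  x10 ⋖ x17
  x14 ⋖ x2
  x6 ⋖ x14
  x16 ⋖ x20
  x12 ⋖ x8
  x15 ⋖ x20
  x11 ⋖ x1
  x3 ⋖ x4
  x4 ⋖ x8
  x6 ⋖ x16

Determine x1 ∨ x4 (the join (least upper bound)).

Common upper bounds of {x1, x4}: x5, x8.
The least among these is x8.

x8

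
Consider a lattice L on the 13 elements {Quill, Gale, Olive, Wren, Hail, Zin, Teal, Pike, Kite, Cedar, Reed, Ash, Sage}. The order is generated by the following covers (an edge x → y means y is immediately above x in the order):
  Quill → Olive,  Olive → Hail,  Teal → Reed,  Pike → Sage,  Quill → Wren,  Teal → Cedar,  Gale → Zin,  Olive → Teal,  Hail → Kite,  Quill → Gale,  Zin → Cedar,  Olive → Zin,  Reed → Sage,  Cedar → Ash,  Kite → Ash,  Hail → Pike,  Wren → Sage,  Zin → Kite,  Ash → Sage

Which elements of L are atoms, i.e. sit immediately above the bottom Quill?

Gale, Olive, Wren

The atoms are exactly the elements that cover Quill: Gale, Olive, Wren.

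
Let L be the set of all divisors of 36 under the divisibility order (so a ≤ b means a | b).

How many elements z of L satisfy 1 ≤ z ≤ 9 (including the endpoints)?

3

The interval [1, 9] = {1, 3, 9}, which has 3 elements.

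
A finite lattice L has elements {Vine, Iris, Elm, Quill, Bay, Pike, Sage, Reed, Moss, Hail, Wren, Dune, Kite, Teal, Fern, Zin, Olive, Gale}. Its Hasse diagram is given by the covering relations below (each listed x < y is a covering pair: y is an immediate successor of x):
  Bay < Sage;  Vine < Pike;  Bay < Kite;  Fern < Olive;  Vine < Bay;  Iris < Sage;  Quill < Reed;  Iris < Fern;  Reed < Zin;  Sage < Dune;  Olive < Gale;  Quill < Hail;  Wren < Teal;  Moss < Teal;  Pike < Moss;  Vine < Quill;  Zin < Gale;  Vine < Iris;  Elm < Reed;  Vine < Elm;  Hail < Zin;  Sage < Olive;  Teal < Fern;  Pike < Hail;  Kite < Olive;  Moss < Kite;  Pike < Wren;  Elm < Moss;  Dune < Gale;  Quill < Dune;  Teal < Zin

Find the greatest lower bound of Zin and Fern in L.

Teal

Common lower bounds of {Zin, Fern}: Elm, Moss, Pike, Teal, Vine, Wren.
The greatest among these is Teal.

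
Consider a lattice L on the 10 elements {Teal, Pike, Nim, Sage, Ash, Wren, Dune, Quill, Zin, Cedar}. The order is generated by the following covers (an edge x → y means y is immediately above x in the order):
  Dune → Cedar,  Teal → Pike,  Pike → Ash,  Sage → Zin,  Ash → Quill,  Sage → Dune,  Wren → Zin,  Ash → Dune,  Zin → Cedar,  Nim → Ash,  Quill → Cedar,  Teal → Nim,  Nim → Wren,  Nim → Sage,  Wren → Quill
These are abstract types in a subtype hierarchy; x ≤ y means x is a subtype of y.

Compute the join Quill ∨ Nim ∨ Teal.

Quill

Common upper bounds of {Quill, Nim, Teal}: Cedar, Quill.
The least among these is Quill.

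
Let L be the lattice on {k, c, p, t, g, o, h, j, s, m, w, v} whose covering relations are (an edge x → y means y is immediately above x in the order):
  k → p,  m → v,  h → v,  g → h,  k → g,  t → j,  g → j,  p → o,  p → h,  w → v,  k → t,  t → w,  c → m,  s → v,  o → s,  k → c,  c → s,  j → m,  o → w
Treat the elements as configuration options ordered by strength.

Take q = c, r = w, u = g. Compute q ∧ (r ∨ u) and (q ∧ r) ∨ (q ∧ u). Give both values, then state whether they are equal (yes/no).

c; k; no

r ∨ u = v, so q ∧ (r ∨ u) = c ∧ v = c.
q ∧ r = k and q ∧ u = k, so (q ∧ r) ∨ (q ∧ u) = k ∨ k = k.
Equal: no.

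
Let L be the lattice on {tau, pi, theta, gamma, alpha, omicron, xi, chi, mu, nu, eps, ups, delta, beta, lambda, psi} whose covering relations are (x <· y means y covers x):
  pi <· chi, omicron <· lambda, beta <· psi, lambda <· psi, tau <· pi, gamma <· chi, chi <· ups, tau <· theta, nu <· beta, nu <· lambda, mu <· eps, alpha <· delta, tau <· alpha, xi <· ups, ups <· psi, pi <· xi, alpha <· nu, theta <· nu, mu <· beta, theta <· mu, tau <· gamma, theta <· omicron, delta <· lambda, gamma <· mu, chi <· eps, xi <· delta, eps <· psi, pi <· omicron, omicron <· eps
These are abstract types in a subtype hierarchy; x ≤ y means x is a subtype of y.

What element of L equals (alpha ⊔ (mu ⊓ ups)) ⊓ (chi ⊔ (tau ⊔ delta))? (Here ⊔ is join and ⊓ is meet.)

beta

mu ∧ ups = gamma
alpha ∨ gamma = beta
tau ∨ delta = delta
chi ∨ delta = psi
beta ∧ psi = beta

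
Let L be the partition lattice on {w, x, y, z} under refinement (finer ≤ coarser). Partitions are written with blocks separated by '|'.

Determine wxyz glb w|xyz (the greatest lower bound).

w|xyz

Common lower bounds of {wxyz, w|xyz}: w|xyz, w|xy|z, w|xz|y, w|x|yz, w|x|y|z.
The greatest among these is w|xyz.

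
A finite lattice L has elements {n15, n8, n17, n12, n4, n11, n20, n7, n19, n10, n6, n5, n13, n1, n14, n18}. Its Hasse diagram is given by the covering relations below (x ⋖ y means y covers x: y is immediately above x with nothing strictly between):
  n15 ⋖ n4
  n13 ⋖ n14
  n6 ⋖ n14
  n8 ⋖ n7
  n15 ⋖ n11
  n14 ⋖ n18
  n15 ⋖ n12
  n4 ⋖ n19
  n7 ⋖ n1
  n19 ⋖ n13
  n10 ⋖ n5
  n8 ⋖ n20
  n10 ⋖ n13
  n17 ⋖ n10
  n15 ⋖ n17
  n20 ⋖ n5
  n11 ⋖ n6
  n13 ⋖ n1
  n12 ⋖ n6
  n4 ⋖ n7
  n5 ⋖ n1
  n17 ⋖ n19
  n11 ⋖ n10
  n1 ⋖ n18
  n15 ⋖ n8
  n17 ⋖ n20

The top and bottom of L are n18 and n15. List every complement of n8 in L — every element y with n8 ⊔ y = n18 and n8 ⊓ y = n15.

n12, n14, n6

Need y with n8 ∨ y = n18 and n8 ∧ y = n15.
Checking each element gives: n12, n14, n6.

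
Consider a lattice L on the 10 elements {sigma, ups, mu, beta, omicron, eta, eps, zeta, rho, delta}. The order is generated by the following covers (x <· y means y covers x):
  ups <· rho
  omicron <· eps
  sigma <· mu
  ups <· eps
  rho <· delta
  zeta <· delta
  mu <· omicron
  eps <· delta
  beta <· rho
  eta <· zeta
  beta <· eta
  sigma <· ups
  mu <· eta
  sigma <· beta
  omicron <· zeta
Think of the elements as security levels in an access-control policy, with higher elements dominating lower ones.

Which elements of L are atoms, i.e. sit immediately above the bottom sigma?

beta, mu, ups

The atoms are exactly the elements that cover sigma: beta, mu, ups.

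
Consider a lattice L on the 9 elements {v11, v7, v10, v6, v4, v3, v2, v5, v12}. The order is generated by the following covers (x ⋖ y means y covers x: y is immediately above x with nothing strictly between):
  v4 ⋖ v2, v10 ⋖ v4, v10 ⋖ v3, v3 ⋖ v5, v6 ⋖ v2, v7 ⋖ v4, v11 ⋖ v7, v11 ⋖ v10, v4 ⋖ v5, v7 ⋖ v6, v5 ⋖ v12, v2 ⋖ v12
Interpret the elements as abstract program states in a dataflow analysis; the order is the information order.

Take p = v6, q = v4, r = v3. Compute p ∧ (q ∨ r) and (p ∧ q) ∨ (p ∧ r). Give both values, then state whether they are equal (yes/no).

q ∨ r = v5, so p ∧ (q ∨ r) = v6 ∧ v5 = v7.
p ∧ q = v7 and p ∧ r = v11, so (p ∧ q) ∨ (p ∧ r) = v7 ∨ v11 = v7.
Equal: yes.

v7; v7; yes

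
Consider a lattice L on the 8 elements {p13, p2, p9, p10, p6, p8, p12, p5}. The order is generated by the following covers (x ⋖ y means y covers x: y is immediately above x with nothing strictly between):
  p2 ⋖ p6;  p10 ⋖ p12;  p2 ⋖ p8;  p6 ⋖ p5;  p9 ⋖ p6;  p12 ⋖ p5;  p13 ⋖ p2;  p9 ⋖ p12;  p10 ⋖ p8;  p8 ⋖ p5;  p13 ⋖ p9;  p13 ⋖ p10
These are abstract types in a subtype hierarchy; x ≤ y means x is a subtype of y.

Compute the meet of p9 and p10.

Common lower bounds of {p9, p10}: p13.
The greatest among these is p13.

p13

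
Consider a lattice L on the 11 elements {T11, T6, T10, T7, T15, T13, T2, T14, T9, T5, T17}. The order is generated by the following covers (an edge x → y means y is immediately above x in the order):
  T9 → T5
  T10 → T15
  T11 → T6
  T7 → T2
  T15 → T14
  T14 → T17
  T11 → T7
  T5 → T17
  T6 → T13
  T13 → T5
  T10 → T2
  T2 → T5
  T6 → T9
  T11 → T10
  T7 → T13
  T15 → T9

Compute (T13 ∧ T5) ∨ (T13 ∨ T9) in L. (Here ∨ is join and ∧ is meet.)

T5

T13 ∧ T5 = T13
T13 ∨ T9 = T5
T13 ∨ T5 = T5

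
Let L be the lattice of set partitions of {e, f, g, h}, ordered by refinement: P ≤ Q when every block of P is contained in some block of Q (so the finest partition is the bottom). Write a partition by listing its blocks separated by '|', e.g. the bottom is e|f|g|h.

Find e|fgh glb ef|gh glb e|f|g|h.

Common lower bounds of {e|fgh, ef|gh, e|f|g|h}: e|f|g|h.
The greatest among these is e|f|g|h.

e|f|g|h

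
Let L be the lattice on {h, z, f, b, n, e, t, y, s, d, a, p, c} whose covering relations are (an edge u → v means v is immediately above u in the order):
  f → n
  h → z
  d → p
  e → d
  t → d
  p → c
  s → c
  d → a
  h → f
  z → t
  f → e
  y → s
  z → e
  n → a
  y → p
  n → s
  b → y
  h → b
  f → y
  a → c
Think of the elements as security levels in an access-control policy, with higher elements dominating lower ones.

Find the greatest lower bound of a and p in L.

d

Common lower bounds of {a, p}: d, e, f, h, t, z.
The greatest among these is d.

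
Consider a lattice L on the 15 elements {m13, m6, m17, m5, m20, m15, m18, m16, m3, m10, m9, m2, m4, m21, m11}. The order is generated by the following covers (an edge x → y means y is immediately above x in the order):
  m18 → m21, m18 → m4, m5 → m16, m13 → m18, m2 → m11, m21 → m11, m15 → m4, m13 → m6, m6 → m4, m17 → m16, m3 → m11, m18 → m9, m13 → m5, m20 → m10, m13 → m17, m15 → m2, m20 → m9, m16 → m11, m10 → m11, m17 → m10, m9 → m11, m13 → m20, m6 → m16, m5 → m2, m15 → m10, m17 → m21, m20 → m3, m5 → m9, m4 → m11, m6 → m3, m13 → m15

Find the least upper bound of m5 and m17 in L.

Common upper bounds of {m5, m17}: m11, m16.
The least among these is m16.

m16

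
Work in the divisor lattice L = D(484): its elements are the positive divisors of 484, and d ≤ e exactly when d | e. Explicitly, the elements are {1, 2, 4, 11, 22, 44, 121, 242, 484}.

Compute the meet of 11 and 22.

Common lower bounds of {11, 22}: 1, 11.
The greatest among these is 11.

11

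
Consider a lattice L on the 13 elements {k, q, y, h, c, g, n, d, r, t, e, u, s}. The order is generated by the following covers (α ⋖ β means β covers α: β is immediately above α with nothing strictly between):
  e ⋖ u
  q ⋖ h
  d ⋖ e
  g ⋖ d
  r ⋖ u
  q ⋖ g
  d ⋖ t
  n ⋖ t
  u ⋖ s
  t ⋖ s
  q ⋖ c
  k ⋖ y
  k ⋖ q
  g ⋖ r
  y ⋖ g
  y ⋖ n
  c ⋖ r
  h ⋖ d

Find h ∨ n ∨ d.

t

Common upper bounds of {h, n, d}: s, t.
The least among these is t.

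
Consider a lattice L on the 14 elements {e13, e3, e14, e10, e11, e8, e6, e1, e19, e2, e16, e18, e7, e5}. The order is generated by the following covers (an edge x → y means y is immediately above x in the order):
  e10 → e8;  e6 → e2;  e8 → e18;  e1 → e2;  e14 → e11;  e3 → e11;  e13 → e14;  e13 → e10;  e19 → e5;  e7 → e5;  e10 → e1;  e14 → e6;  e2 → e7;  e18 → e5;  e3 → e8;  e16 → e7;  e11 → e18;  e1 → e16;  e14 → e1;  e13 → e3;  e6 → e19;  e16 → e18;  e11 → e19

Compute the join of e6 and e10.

e2

Common upper bounds of {e6, e10}: e2, e5, e7.
The least among these is e2.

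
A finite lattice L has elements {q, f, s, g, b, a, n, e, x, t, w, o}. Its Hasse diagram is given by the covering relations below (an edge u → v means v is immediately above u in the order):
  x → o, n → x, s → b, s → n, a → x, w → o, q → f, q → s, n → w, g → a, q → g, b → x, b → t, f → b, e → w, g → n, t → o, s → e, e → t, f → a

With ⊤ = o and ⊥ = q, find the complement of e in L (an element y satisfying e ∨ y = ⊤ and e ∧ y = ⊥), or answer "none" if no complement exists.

Need y with e ∨ y = o and e ∧ y = q.
Checking each element gives: a.

a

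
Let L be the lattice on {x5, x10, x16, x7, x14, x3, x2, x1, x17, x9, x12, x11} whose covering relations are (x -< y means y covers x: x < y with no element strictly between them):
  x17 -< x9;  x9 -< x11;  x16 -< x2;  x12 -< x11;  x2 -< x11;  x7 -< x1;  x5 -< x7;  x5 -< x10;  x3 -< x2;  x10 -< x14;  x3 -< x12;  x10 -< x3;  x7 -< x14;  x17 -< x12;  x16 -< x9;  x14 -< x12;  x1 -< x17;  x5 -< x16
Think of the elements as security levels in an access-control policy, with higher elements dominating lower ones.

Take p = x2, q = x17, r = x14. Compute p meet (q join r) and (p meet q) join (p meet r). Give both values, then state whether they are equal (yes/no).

q join r = x12, so p meet (q join r) = x2 meet x12 = x3.
p meet q = x5 and p meet r = x10, so (p meet q) join (p meet r) = x5 join x10 = x10.
Equal: no.

x3; x10; no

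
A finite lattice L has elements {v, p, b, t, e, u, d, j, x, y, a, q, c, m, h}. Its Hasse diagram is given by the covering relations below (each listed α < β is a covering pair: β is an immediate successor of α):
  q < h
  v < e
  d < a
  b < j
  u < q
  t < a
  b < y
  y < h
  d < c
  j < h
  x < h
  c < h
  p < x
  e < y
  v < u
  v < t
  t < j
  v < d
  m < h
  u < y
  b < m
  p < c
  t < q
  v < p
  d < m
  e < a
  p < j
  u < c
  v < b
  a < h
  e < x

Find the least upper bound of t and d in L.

a

Common upper bounds of {t, d}: a, h.
The least among these is a.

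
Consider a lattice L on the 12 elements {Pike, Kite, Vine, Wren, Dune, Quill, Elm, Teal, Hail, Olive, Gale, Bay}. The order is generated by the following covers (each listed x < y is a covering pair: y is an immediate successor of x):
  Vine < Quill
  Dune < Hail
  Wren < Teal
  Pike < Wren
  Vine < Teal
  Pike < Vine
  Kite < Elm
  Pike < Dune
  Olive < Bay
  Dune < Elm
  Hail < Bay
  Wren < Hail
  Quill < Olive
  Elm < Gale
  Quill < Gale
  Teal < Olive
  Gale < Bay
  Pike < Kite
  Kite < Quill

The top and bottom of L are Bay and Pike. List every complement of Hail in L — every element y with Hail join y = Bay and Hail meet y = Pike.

Kite, Quill, Vine

Need y with Hail ∨ y = Bay and Hail ∧ y = Pike.
Checking each element gives: Kite, Quill, Vine.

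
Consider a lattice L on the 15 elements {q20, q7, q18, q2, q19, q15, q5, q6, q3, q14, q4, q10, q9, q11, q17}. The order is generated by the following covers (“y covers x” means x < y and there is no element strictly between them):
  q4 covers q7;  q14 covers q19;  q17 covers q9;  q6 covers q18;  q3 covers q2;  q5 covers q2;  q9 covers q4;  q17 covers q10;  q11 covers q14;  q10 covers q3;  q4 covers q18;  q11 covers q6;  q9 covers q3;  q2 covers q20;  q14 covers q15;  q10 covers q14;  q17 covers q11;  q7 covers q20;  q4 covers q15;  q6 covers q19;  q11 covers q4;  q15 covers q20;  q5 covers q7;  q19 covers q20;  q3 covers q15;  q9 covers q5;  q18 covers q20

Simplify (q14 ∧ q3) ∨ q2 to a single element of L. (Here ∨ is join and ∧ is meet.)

q14 ∧ q3 = q15
q15 ∨ q2 = q3

q3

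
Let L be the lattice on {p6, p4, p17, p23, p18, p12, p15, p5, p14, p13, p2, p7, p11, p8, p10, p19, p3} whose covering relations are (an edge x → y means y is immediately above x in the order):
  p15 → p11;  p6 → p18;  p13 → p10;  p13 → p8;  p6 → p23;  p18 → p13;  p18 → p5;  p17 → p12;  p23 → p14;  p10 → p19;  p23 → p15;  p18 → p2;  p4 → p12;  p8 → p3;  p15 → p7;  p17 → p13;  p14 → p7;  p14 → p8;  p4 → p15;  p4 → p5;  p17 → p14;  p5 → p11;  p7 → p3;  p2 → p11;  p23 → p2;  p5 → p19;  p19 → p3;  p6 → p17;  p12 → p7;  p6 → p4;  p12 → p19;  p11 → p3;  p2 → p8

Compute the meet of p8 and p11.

p2

Common lower bounds of {p8, p11}: p18, p2, p23, p6.
The greatest among these is p2.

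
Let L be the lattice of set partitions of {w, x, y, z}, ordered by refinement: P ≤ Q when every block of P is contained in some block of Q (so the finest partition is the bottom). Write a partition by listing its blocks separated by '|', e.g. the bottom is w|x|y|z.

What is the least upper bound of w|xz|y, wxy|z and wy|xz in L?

The join of w|xz|y, wxy|z, wy|xz merges any blocks that overlap across the partitions, giving wxyz.

wxyz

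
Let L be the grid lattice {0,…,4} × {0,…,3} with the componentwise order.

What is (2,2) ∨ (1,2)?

(2,2)

In a product of chains, the join is componentwise max, giving (2,2).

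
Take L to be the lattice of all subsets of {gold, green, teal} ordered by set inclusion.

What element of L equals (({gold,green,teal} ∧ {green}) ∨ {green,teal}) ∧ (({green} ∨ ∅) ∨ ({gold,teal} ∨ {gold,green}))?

{green,teal}

{gold,green,teal} ∧ {green} = {green}
{green} ∨ {green,teal} = {green,teal}
{green} ∨ ∅ = {green}
{gold,teal} ∨ {gold,green} = {gold,green,teal}
{green} ∨ {gold,green,teal} = {gold,green,teal}
{green,teal} ∧ {gold,green,teal} = {green,teal}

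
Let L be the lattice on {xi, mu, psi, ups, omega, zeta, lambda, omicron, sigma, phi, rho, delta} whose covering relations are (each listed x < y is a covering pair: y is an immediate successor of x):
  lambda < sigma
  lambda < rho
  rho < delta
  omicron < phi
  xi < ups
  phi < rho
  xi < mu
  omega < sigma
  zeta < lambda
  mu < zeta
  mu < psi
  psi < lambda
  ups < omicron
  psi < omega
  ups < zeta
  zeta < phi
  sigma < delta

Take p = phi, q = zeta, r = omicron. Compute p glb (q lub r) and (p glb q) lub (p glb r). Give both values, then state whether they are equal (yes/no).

q lub r = phi, so p glb (q lub r) = phi glb phi = phi.
p glb q = zeta and p glb r = omicron, so (p glb q) lub (p glb r) = zeta lub omicron = phi.
Equal: yes.

phi; phi; yes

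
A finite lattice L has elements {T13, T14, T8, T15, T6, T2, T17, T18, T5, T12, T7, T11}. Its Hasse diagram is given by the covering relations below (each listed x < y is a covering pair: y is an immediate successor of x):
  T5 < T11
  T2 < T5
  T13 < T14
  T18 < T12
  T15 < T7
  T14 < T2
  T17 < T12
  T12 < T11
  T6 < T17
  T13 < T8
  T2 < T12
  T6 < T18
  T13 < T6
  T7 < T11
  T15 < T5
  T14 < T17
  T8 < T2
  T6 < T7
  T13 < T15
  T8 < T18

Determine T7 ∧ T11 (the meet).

Common lower bounds of {T7, T11}: T13, T15, T6, T7.
The greatest among these is T7.

T7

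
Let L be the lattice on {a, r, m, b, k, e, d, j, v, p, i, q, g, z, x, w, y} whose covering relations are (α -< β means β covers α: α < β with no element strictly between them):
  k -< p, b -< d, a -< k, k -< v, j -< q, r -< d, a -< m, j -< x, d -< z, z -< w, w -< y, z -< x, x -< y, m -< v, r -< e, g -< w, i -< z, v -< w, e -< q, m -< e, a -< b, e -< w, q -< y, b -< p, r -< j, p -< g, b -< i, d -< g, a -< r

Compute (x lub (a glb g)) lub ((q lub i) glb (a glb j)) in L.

x

a ∧ g = a
x ∨ a = x
q ∨ i = y
a ∧ j = a
y ∧ a = a
x ∨ a = x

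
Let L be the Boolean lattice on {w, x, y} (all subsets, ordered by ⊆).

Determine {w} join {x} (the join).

{w,x}

Under ⊆, join is union: {w} ∪ {x} = {w,x}.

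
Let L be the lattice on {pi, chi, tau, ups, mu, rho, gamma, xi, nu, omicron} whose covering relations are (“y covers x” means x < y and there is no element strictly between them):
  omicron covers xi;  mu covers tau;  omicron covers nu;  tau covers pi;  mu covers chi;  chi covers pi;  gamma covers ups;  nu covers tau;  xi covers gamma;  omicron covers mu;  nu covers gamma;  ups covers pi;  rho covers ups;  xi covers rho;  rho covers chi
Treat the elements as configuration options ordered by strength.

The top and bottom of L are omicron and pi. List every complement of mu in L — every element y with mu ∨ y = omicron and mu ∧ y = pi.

Need y with mu ∨ y = omicron and mu ∧ y = pi.
Checking each element gives: gamma, ups.

gamma, ups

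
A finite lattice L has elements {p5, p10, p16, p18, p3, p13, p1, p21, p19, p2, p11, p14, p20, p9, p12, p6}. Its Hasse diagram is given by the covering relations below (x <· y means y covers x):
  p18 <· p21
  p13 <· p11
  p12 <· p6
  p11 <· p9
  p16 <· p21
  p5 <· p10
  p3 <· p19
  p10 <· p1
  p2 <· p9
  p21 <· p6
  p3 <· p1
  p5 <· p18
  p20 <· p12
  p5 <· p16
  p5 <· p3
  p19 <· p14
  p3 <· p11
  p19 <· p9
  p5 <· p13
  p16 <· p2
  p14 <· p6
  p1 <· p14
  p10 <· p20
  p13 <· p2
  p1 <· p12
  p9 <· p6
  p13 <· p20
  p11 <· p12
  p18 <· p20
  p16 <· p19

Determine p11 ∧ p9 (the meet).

p11

Common lower bounds of {p11, p9}: p11, p13, p3, p5.
The greatest among these is p11.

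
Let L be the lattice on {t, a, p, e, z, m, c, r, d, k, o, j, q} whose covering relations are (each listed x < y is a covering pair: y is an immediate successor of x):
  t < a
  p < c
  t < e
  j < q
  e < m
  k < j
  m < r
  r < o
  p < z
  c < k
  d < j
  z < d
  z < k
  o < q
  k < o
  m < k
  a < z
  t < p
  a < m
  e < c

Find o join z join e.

Common upper bounds of {o, z, e}: o, q.
The least among these is o.

o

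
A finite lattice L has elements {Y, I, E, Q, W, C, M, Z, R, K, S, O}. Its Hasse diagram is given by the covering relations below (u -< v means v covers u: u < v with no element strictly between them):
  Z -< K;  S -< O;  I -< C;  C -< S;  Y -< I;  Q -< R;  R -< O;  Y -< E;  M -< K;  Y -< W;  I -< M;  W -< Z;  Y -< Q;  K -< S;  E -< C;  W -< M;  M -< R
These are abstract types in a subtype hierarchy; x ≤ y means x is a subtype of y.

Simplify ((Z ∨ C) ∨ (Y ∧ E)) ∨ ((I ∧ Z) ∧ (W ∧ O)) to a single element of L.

S

Z ∨ C = S
Y ∧ E = Y
S ∨ Y = S
I ∧ Z = Y
W ∧ O = W
Y ∧ W = Y
S ∨ Y = S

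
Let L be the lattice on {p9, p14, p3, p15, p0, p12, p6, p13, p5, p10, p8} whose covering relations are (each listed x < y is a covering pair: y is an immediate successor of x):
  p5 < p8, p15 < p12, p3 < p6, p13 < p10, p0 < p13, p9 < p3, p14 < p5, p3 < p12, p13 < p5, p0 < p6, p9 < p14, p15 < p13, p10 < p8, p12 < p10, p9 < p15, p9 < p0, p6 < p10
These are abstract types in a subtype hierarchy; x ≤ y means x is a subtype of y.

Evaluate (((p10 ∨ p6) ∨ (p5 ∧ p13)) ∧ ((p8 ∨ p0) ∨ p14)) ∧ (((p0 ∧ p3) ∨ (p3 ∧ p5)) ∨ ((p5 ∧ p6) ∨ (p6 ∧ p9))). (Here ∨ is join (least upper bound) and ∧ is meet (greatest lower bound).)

p0

p10 ∨ p6 = p10
p5 ∧ p13 = p13
p10 ∨ p13 = p10
p8 ∨ p0 = p8
p8 ∨ p14 = p8
p10 ∧ p8 = p10
p0 ∧ p3 = p9
p3 ∧ p5 = p9
p9 ∨ p9 = p9
p5 ∧ p6 = p0
p6 ∧ p9 = p9
p0 ∨ p9 = p0
p9 ∨ p0 = p0
p10 ∧ p0 = p0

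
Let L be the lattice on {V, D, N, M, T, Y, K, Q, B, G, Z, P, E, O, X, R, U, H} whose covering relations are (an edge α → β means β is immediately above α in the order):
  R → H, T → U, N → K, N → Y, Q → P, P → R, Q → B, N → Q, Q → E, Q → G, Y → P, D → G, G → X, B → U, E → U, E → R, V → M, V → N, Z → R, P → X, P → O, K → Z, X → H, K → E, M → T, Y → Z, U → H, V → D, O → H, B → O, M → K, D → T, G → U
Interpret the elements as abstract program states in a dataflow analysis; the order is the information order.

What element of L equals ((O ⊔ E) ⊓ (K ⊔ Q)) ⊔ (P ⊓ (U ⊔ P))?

O ∨ E = H
K ∨ Q = E
H ∧ E = E
U ∨ P = H
P ∧ H = P
E ∨ P = R

R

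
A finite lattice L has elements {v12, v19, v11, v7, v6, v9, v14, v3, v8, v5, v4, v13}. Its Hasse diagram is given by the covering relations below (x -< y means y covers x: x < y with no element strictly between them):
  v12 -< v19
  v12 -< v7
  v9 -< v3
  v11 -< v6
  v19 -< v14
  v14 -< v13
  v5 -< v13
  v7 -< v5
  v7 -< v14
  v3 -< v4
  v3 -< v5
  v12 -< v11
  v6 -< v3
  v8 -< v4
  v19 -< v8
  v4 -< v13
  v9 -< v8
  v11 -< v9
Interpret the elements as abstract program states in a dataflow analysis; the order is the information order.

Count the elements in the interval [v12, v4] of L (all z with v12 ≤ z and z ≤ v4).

8

The interval [v12, v4] = {v11, v12, v19, v3, v4, v6, v8, v9}, which has 8 elements.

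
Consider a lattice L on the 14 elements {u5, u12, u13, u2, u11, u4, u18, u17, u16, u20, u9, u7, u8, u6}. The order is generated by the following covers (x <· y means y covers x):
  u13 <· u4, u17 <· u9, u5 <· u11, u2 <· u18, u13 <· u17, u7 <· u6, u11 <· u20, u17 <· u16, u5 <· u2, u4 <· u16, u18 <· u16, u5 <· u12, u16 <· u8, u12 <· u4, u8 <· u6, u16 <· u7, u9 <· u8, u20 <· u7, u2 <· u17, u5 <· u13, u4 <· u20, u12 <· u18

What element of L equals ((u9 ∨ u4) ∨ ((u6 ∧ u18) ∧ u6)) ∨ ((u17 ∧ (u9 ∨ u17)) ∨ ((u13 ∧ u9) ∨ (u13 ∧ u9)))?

u9 ∨ u4 = u8
u6 ∧ u18 = u18
u18 ∧ u6 = u18
u8 ∨ u18 = u8
u9 ∨ u17 = u9
u17 ∧ u9 = u17
u13 ∧ u9 = u13
u13 ∧ u9 = u13
u13 ∨ u13 = u13
u17 ∨ u13 = u17
u8 ∨ u17 = u8

u8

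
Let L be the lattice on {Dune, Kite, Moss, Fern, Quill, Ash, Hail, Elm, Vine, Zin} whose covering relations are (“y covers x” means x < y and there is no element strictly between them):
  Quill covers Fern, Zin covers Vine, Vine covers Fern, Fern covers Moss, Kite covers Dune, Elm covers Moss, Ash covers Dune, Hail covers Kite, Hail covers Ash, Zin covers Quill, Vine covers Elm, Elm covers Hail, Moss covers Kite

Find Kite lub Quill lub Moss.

Common upper bounds of {Kite, Quill, Moss}: Quill, Zin.
The least among these is Quill.

Quill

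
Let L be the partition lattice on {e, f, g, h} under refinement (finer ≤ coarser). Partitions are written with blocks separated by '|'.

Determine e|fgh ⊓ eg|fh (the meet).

The meet (common refinement) of e|fgh and eg|fh intersects blocks pairwise, giving e|fh|g.

e|fh|g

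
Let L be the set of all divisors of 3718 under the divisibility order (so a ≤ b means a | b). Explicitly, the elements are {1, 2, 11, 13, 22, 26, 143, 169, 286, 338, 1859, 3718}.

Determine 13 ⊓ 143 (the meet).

In the divisibility order, the meet is the greatest common divisor: gcd(13, 143) = 13.

13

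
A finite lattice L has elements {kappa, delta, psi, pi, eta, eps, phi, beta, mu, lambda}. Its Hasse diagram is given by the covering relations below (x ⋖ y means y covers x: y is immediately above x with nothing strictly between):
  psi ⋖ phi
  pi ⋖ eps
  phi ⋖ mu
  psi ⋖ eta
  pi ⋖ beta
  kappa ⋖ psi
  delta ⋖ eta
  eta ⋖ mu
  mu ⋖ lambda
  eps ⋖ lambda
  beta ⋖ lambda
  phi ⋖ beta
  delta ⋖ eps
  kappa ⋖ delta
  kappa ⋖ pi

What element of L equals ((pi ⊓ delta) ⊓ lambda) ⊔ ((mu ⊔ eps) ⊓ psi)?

pi ∧ delta = kappa
kappa ∧ lambda = kappa
mu ∨ eps = lambda
lambda ∧ psi = psi
kappa ∨ psi = psi

psi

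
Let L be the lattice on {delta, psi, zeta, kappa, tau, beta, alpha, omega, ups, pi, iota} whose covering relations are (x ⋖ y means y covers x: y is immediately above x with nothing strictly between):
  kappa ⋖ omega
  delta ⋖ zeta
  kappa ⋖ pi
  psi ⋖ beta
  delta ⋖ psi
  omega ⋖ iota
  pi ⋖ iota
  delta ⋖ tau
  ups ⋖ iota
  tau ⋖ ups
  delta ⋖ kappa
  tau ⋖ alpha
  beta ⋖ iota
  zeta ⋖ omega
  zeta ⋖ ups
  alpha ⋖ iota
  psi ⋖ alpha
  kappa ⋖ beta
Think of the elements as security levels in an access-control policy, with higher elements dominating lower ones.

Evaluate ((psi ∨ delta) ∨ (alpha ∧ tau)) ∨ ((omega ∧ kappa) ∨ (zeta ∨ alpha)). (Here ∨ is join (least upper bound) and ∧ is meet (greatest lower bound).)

iota

psi ∨ delta = psi
alpha ∧ tau = tau
psi ∨ tau = alpha
omega ∧ kappa = kappa
zeta ∨ alpha = iota
kappa ∨ iota = iota
alpha ∨ iota = iota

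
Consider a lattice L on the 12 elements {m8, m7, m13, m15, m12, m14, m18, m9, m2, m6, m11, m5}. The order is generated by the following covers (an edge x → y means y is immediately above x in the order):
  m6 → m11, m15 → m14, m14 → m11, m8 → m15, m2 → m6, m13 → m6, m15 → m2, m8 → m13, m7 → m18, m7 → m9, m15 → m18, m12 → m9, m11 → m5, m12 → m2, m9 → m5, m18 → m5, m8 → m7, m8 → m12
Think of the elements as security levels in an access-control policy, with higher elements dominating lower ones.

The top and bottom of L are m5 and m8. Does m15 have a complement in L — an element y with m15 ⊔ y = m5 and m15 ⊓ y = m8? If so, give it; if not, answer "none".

Need y with m15 ∨ y = m5 and m15 ∧ y = m8.
Checking each element gives: m9.

m9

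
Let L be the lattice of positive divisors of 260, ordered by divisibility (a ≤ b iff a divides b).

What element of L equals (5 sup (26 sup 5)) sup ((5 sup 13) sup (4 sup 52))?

26 ∨ 5 = 130
5 ∨ 130 = 130
5 ∨ 13 = 65
4 ∨ 52 = 52
65 ∨ 52 = 260
130 ∨ 260 = 260

260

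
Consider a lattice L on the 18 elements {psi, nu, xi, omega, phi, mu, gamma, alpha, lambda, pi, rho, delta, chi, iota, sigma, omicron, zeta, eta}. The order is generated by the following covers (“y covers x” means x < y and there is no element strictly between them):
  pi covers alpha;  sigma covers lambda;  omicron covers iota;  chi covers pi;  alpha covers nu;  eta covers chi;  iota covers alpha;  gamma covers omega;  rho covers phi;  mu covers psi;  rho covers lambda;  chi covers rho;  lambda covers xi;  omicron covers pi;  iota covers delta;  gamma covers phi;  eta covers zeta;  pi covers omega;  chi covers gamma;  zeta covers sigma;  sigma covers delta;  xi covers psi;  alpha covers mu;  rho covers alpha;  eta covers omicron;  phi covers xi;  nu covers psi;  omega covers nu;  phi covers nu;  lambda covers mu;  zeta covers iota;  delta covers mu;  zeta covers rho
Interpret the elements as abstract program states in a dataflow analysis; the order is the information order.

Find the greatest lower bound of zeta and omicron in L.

iota

Common lower bounds of {zeta, omicron}: alpha, delta, iota, mu, nu, psi.
The greatest among these is iota.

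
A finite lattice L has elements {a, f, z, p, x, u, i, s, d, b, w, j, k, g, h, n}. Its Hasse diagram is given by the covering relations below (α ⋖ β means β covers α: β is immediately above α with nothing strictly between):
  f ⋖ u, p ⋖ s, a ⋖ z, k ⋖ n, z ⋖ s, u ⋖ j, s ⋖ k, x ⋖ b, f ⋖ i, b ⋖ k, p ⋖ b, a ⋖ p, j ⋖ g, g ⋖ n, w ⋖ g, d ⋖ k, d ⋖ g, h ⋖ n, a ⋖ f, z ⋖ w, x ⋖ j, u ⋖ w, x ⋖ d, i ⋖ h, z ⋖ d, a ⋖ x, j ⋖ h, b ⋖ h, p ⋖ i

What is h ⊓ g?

j

Common lower bounds of {h, g}: a, f, j, u, x.
The greatest among these is j.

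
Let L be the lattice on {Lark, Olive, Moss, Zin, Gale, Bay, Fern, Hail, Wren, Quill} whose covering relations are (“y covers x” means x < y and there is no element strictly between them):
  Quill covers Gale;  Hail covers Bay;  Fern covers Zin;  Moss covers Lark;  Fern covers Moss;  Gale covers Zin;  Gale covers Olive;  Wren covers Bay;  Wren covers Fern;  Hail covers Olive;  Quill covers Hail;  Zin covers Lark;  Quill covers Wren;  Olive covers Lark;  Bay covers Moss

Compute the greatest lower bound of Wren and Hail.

Bay

Common lower bounds of {Wren, Hail}: Bay, Lark, Moss.
The greatest among these is Bay.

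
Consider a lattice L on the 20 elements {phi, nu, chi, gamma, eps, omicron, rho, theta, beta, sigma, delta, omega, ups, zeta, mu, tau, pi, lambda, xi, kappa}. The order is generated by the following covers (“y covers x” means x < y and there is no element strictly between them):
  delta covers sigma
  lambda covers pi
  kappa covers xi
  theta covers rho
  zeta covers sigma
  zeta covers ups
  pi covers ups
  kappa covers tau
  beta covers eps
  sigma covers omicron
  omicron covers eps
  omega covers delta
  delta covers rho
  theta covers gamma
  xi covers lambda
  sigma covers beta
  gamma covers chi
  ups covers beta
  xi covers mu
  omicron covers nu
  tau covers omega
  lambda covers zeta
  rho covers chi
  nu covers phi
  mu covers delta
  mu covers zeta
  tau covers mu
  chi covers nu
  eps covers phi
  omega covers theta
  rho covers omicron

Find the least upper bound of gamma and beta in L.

Common upper bounds of {gamma, beta}: kappa, omega, tau.
The least among these is omega.

omega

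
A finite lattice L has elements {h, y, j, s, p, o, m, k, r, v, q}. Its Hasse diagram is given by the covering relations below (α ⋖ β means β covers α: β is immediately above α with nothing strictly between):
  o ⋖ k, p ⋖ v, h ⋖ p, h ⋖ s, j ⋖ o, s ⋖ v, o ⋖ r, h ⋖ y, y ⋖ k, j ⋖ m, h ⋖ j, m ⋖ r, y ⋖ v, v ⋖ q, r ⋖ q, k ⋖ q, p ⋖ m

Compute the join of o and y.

k

Common upper bounds of {o, y}: k, q.
The least among these is k.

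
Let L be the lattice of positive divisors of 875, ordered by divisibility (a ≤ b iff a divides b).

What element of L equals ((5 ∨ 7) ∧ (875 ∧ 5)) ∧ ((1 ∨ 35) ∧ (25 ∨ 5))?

5

5 ∨ 7 = 35
875 ∧ 5 = 5
35 ∧ 5 = 5
1 ∨ 35 = 35
25 ∨ 5 = 25
35 ∧ 25 = 5
5 ∧ 5 = 5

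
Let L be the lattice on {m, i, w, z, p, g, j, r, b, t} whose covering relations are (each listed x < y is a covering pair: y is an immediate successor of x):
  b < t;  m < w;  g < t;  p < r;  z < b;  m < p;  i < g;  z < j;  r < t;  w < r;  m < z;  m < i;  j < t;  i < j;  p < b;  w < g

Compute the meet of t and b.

Common lower bounds of {t, b}: b, m, p, z.
The greatest among these is b.

b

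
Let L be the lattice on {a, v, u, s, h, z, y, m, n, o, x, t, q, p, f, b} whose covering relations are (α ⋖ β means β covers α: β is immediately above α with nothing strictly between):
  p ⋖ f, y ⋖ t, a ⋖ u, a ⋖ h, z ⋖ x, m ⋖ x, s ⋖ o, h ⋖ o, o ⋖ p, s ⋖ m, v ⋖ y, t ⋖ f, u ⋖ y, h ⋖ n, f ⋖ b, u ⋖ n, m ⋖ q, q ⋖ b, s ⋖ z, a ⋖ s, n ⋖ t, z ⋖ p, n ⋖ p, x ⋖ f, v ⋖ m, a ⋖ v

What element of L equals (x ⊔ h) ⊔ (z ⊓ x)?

f

x ∨ h = f
z ∧ x = z
f ∨ z = f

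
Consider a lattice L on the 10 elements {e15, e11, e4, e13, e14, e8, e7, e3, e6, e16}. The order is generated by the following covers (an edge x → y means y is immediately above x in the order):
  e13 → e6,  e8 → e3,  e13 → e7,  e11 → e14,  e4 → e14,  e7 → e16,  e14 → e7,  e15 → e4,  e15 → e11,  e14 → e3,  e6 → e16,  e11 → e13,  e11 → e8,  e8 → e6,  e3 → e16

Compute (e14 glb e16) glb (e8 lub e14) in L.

e14 ∧ e16 = e14
e8 ∨ e14 = e3
e14 ∧ e3 = e14

e14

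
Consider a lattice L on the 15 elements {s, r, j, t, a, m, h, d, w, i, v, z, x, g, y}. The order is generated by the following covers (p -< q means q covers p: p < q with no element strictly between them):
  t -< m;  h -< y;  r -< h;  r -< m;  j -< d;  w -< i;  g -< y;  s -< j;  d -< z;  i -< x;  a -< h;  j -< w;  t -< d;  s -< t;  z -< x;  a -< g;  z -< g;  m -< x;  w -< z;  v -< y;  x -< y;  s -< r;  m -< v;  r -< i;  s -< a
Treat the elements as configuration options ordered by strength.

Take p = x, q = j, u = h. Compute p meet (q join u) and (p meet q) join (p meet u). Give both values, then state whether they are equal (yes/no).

x; i; no

q join u = y, so p meet (q join u) = x meet y = x.
p meet q = j and p meet u = r, so (p meet q) join (p meet u) = j join r = i.
Equal: no.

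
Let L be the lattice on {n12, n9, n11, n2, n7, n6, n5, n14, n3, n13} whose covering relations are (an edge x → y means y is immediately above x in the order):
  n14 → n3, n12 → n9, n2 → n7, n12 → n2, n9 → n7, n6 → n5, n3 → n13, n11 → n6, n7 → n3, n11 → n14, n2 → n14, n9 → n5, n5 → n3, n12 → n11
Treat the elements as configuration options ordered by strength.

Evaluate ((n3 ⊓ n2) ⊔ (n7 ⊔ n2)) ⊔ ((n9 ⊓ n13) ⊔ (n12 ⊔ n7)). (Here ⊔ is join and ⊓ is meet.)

n7

n3 ∧ n2 = n2
n7 ∨ n2 = n7
n2 ∨ n7 = n7
n9 ∧ n13 = n9
n12 ∨ n7 = n7
n9 ∨ n7 = n7
n7 ∨ n7 = n7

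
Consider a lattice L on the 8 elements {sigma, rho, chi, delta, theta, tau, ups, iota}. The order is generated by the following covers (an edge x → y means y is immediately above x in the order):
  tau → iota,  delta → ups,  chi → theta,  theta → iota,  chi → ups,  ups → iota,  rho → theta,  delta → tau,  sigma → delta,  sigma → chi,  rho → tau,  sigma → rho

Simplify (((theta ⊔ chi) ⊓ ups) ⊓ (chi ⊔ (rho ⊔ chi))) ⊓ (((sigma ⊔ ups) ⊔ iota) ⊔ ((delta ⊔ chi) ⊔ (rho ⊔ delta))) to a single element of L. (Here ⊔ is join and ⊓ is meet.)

theta ∨ chi = theta
theta ∧ ups = chi
rho ∨ chi = theta
chi ∨ theta = theta
chi ∧ theta = chi
sigma ∨ ups = ups
ups ∨ iota = iota
delta ∨ chi = ups
rho ∨ delta = tau
ups ∨ tau = iota
iota ∨ iota = iota
chi ∧ iota = chi

chi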